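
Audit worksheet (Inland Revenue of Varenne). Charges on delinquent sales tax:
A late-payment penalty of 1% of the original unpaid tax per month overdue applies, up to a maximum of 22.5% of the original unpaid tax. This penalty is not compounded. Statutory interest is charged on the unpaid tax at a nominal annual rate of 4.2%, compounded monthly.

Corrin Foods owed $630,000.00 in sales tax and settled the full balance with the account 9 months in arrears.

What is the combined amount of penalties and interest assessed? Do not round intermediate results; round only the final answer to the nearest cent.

$76,825.11

Penalty: 9 × 1% × $630,000.00 = $56,700.00 (below the 22.5% cap of $141,750.00)
Interest (4.2%/yr ÷ 12 = 0.35%/month): $630,000.00 × ((1 + 0.0035)^9 − 1) = $20,125.1109…
Penalties + interest = $56,700.0000 + $20,125.1109… = $76,825.11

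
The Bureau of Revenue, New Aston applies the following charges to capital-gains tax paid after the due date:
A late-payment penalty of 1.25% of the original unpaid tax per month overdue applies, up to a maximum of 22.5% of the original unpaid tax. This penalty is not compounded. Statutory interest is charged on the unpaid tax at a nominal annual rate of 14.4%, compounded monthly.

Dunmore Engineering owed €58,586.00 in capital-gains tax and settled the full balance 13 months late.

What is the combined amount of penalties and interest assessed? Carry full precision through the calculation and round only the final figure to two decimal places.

€19,347.52

Penalty: 13 × 1.25% × €58,586.00 = €9,520.23… (below the 22.5% cap of €13,181.85)
Interest (14.4%/yr ÷ 12 = 1.2%/month): €58,586.00 × ((1 + 0.012)^13 − 1) = €9,827.2953…
Penalties + interest = €9,520.2250 + €9,827.2953… = €19,347.52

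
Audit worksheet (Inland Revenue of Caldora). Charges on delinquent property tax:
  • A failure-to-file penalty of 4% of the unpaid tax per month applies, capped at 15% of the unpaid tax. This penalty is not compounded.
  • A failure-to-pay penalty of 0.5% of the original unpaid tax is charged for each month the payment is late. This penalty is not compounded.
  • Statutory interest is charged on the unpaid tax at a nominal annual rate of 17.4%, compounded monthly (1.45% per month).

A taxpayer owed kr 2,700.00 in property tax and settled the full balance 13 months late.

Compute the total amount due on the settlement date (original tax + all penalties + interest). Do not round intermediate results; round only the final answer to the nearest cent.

kr 3,836.17

Failure-to-file: 13 × 4% × kr 2,700.00 = kr 1,404.00, capped at 15% × kr 2,700.00 = kr 405.00
Failure-to-pay penalty = 0.5% × kr 2,700.00 × 13 mo = kr 175.50
Interest: kr 2,700.00 × ((1 + 0.0145)^13 − 1) = kr 2,700.00 × 0.2058039… = kr 555.6704…
Total = kr 2,700.00 + kr 580.5000 + kr 555.6704… = kr 3,836.17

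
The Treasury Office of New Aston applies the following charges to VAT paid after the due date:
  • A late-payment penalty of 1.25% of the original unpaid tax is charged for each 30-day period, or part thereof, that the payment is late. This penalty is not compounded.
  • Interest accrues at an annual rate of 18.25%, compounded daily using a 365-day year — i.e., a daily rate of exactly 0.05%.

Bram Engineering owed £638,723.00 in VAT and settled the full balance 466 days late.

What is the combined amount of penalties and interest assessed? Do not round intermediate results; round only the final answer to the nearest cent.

£295,286.73

Penalty periods: ⌈466/30⌉ = 16; penalty = 16 × 1.25% × £638,723.00 = £127,744.60
Interest: £638,723.00 × ((1 + 0.0005)^466 − 1) = £638,723.00 × 0.26230797… = £167,542.1350…
Penalties + interest = £127,744.6000 + £167,542.1350… = £295,286.73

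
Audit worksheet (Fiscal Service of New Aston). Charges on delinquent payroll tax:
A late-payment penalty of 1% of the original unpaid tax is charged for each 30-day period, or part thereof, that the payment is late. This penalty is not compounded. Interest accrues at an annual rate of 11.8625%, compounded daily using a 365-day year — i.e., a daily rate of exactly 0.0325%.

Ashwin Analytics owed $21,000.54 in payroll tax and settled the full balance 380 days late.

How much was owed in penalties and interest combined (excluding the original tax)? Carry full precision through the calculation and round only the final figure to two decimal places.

$5,490.11

Penalty periods: ⌈380/30⌉ = 13; penalty = 13 × 1% × $21,000.54 = $2,730.07…
Interest: $21,000.54 × ((1 + 0.000325)^380 − 1) = $21,000.54 × 0.13142730… = $2,760.0443…
Penalties + interest = $2,730.0702 + $2,760.0443… = $5,490.11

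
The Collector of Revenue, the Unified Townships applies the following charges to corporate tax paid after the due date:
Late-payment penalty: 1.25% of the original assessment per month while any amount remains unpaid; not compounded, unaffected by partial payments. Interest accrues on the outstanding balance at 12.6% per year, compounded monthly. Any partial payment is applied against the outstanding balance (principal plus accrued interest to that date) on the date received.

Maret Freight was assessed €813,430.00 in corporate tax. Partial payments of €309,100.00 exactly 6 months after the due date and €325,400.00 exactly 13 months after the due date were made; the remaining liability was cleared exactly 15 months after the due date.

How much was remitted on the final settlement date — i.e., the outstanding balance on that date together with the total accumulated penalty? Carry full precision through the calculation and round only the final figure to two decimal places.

€432,085.50

Monthly rate = 12.6% ÷ 12 = 1.05%
Balance at month 6: €813,430.0000 × (1 + 0.0105)^6 = €866,040.2817…
After €309,100.00 payment: €866,040.2817… − €309,100.00 = €556,940.2817…
Balance at month 13: €556,940.2817… × (1 + 0.0105)^7 = €599,187.6523…
After €325,400.00 payment: €599,187.6523… − €325,400.00 = €273,787.6523…
Balance at month 15: €273,787.6523… × (1 + 0.0105)^2 = €279,567.3781…
Penalty: 15 × 1.25% × €813,430.00 = €152,518.13…
Final settlement = outstanding balance + penalty = €279,567.3781… + €152,518.13… = €432,085.50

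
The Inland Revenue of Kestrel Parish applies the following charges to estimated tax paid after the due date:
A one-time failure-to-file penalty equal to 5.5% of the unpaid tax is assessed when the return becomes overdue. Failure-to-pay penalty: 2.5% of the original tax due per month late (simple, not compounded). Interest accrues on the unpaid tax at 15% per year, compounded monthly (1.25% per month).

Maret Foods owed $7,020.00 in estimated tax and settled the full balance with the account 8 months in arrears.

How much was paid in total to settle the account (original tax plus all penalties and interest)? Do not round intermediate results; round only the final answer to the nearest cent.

Failure-to-file penalty: 5.5% × $7,020.00 = $386.10
Failure-to-pay penalty: 8 × 2.5% × $7,020.00 = $1,404.00
Interest: $7,020.00 × ((1 + 0.0125)^8 − 1) = $7,020.00 × 0.1044861… = $733.4924…
Total = $7,020.00 + $1,790.1000 + $733.4924… = $9,543.59

$9,543.59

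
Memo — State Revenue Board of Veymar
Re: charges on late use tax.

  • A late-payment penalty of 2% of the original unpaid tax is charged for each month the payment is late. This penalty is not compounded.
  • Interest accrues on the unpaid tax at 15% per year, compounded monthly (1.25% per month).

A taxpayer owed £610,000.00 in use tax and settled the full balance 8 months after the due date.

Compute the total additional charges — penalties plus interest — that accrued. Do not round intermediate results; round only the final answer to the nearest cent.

£161,336.52

Late-payment penalty = 2% × £610,000.00 × 8 mo = £97,600.00
Interest: £610,000.00 × ((1 + 0.0125)^8 − 1) = £610,000.00 × 0.1044861… = £63,736.5217…
Penalties + interest = £97,600.0000 + £63,736.5217… = £161,336.52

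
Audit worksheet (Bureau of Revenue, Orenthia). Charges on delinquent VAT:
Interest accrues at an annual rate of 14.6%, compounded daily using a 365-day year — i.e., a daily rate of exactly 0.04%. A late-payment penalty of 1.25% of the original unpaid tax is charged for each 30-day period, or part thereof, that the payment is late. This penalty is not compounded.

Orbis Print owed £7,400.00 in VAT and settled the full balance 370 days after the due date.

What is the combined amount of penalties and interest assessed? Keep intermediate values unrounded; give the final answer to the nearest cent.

£2,382.64

Penalty periods: ⌈370/30⌉ = 13; penalty = 13 × 1.25% × £7,400.00 = £1,202.50
Interest: £7,400.00 × ((1 + 0.0004)^370 − 1) = £7,400.00 × 0.15947858… = £1,180.1415…
Penalties + interest = £1,202.5000 + £1,180.1415… = £2,382.64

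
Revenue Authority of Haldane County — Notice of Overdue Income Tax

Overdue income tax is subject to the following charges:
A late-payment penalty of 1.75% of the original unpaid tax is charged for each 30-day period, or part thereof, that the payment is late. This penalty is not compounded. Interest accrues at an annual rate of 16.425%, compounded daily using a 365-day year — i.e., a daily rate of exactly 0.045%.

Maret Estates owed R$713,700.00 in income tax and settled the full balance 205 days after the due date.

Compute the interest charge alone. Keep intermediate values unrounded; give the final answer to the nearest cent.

R$68,954.98

Interest: R$713,700.00 × ((1 + 0.00045)^205 − 1) = R$713,700.00 × 0.09661619… = R$68,954.9766…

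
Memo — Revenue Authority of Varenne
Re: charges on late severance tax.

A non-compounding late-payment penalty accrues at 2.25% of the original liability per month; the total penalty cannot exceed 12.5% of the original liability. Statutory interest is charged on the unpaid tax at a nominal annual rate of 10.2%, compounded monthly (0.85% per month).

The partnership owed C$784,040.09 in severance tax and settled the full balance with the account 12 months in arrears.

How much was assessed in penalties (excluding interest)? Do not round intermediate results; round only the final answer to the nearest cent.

C$98,005.01

Penalty (uncapped): 12 × 2.25% × C$784,040.09 = C$211,690.82…; cap = 12.5% × C$784,040.09 = C$98,005.01… → penalty = C$98,005.01…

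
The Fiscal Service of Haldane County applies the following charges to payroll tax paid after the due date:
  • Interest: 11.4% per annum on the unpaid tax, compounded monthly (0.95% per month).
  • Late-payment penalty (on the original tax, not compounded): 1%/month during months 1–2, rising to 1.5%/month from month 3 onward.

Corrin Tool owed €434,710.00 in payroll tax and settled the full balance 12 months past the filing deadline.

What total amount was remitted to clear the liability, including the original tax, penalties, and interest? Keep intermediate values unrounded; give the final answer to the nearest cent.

€560,840.77

Penalty, months 1–2: 2 × 1% × €434,710.00 = €8,694.20
Penalty, months 3–12: 10 × 1.5% × €434,710.00 = €65,206.50
Interest: €434,710.00 × ((1 + 0.0095)^12 − 1) = €434,710.00 × 0.1201492… = €52,230.0658…
Total = €434,710.00 + €73,900.7000 + €52,230.0658… = €560,840.77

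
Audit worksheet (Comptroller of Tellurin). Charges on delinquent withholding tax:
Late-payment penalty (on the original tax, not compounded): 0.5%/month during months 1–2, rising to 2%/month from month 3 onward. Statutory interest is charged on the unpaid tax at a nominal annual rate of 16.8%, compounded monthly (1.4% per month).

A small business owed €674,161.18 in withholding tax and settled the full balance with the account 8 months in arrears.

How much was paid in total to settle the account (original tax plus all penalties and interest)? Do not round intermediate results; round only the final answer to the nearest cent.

€841,113.41

Penalty, months 1–2: 2 × 0.5% × €674,161.18 = €6,741.61…
Penalty, months 3–8: 6 × 2% × €674,161.18 = €80,899.34…
Interest: €674,161.18 × ((1 + 0.014)^8 − 1) = €674,161.18 × 0.1176444… = €79,311.2764…
Total = €674,161.18 + €87,640.9534 + €79,311.2764… = €841,113.41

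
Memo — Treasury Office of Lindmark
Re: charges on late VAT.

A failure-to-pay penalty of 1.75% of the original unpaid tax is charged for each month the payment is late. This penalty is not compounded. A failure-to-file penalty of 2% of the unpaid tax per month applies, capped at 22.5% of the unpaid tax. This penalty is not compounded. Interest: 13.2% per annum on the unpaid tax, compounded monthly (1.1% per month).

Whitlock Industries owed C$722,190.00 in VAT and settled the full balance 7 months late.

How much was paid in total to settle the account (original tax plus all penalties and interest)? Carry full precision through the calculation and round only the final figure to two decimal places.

C$969,242.61

Failure-to-file: 7 × 2% × C$722,190.00 = C$101,106.60 (under the 22.5% cap)
Failure-to-pay penalty = 1.75% × C$722,190.00 × 7 mo = C$88,468.28…
Interest: C$722,190.00 × ((1 + 0.011)^7 − 1) = C$722,190.00 × 0.0795881… = C$57,477.7305…
Total = C$722,190.00 + C$189,574.8750 + C$57,477.7305… = C$969,242.61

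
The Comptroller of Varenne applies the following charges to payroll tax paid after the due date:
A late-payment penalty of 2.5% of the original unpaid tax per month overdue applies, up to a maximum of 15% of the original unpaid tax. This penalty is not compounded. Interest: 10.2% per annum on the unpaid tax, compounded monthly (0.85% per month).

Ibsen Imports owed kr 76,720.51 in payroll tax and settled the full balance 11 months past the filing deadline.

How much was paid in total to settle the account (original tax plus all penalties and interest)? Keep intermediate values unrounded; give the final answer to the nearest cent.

Penalty (uncapped): 11 × 2.5% × kr 76,720.51 = kr 21,098.14…; cap = 15% × kr 76,720.51 = kr 11,508.08… → penalty = kr 11,508.08…
Interest: kr 76,720.51 × ((1 + 0.0085)^11 − 1) = kr 76,720.51 × 0.0975768… = kr 7,486.1437…
Total = kr 76,720.51 + kr 11,508.0765 + kr 7,486.1437… = kr 95,714.73

kr 95,714.73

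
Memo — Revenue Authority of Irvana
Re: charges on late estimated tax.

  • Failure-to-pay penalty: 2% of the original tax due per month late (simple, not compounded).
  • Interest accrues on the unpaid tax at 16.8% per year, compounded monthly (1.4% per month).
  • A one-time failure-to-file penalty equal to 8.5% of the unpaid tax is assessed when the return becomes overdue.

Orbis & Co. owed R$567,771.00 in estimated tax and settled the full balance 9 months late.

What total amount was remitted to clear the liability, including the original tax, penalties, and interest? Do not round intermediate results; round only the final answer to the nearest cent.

Failure-to-file penalty: 8.5% × R$567,771.00 = R$48,260.54…
Failure-to-pay penalty: 9 × 2% × R$567,771.00 = R$102,198.78
Interest: R$567,771.00 × ((1 + 0.014)^9 − 1) = R$567,771.00 × 0.1332914… = R$75,678.9942…
Total = R$567,771.00 + R$150,459.3150 + R$75,678.9942… = R$793,909.31

R$793,909.31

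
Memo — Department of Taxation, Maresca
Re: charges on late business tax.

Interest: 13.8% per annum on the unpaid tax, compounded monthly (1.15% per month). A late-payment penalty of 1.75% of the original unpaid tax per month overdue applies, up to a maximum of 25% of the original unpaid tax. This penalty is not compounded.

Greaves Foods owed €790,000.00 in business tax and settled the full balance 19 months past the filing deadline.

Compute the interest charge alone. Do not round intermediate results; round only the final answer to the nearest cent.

Interest: €790,000.00 × ((1 + 0.0115)^19 − 1) = €790,000.00 × 0.2426587… = €191,700.3511…

€191,700.35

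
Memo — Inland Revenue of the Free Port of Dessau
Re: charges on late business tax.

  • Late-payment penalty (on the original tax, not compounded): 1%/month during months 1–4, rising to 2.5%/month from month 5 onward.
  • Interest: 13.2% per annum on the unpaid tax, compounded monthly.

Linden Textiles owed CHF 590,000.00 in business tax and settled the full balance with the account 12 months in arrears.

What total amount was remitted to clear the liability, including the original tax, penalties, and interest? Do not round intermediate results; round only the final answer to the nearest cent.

CHF 814,368.86

Penalty, months 1–4: 4 × 1% × CHF 590,000.00 = CHF 23,600.00
Penalty, months 5–12: 8 × 2.5% × CHF 590,000.00 = CHF 118,000.00
Interest (13.2%/yr ÷ 12 = 1.1%/month): CHF 590,000.00 × ((1 + 0.011)^12 − 1) = CHF 82,768.8559…
Total = CHF 590,000.00 + CHF 141,600.0000 + CHF 82,768.8559… = CHF 814,368.86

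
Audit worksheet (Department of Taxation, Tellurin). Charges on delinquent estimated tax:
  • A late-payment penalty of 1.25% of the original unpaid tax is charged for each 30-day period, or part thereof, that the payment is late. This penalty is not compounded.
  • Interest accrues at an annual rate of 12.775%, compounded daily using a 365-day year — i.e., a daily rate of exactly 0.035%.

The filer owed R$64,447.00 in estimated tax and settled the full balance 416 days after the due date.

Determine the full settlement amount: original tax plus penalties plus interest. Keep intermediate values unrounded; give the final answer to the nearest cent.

Penalty periods: ⌈416/30⌉ = 14; penalty = 14 × 1.25% × R$64,447.00 = R$11,278.23…
Interest: R$64,447.00 × ((1 + 0.00035)^416 − 1) = R$64,447.00 × 0.15670394… = R$10,099.0986…
Total = R$64,447.00 + R$11,278.2250 + R$10,099.0986… = R$85,824.32

R$85,824.32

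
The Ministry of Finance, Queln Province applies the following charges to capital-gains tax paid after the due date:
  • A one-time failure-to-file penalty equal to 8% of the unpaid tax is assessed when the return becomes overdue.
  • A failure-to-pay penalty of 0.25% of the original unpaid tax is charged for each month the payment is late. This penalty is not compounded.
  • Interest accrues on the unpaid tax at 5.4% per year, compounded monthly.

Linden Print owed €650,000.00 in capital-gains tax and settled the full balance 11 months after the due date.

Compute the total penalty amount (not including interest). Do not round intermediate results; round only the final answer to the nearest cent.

Failure-to-file penalty: 8% × €650,000.00 = €52,000.00
Failure-to-pay penalty = 0.25% × €650,000.00 × 11 mo = €17,875.00
Total penalty = €52,000.00 + €17,875.00 = €69,875.00

€69,875.00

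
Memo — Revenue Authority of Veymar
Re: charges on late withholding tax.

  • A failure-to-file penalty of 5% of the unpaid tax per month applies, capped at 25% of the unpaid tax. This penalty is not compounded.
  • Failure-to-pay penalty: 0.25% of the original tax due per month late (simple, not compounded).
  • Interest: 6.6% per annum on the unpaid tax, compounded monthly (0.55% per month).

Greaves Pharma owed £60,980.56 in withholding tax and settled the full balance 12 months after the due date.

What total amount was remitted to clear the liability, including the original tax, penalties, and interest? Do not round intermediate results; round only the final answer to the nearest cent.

Failure-to-file: 12 × 5% × £60,980.56 = £36,588.34…, capped at 25% × £60,980.56 = £15,245.14
Failure-to-pay penalty: 12 × 0.25% × £60,980.56 = £1,829.42…
Interest: £60,980.56 × ((1 + 0.0055)^12 − 1) = £60,980.56 × 0.0680336… = £4,148.7246…
Total = £60,980.56 + £17,074.5568 + £4,148.7246… = £82,203.84

£82,203.84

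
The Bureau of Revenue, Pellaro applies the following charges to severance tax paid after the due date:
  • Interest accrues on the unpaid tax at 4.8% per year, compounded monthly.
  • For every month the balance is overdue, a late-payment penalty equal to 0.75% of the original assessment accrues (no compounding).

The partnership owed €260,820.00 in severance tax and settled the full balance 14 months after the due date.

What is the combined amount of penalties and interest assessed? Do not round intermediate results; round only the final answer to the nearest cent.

€42,377.92

Late-payment penalty = 0.75% × €260,820.00 × 14 mo = €27,386.10
Interest (4.8%/yr ÷ 12 = 0.4%/month): €260,820.00 × ((1 + 0.004)^14 − 1) = €14,991.8174…
Penalties + interest = €27,386.1000 + €14,991.8174… = €42,377.92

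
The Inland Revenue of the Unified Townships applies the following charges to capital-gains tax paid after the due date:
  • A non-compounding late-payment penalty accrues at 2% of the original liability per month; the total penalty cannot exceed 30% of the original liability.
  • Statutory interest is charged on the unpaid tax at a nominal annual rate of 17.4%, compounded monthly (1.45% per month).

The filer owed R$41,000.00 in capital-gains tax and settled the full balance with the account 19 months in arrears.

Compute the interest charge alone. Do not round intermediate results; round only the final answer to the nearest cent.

Interest: R$41,000.00 × ((1 + 0.0145)^19 − 1) = R$41,000.00 × 0.3145859… = R$12,898.0227…

R$12,898.02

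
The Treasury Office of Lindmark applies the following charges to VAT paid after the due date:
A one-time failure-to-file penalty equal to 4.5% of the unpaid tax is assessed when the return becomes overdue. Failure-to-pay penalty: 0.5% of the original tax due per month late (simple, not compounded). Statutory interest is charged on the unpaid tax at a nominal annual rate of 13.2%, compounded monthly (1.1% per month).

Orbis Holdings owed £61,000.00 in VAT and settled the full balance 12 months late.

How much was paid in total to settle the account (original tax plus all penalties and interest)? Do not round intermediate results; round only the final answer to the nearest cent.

£75,962.46

Failure-to-file penalty: 4.5% × £61,000.00 = £2,745.00
Failure-to-pay penalty: 12 × 0.5% × £61,000.00 = £3,660.00
Interest: £61,000.00 × ((1 + 0.011)^12 − 1) = £61,000.00 × 0.1402862… = £8,557.4580…
Total = £61,000.00 + £6,405.0000 + £8,557.4580… = £75,962.46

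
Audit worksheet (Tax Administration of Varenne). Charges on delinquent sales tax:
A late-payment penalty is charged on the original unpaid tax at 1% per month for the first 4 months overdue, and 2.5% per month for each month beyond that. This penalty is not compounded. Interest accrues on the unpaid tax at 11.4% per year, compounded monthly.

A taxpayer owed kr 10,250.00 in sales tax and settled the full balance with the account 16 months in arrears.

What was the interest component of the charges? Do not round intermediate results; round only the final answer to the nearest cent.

Interest (11.4%/yr ÷ 12 = 0.95%/month): kr 10,250.00 × ((1 + 0.0095)^16 − 1) = kr 1,674.0843…

kr 1,674.08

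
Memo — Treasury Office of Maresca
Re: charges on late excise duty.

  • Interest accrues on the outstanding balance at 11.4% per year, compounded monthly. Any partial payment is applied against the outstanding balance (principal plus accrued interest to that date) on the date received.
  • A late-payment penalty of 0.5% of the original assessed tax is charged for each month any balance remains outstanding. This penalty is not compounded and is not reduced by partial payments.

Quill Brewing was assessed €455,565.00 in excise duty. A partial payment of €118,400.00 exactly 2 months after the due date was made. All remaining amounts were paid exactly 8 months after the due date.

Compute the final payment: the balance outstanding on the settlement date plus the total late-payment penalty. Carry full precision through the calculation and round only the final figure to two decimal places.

Monthly rate = 11.4% ÷ 12 = 0.95%
Balance at month 2: €455,565.0000 × (1 + 0.0095)^2 = €464,261.8497…
After €118,400.00 payment: €464,261.8497… − €118,400.00 = €345,861.8497…
Balance at month 8: €345,861.8497… × (1 + 0.0095)^6 = €366,050.1587…
Penalty: 8 × 0.5% × €455,565.00 = €18,222.60
Final settlement = outstanding balance + penalty = €366,050.1587… + €18,222.60 = €384,272.76

€384,272.76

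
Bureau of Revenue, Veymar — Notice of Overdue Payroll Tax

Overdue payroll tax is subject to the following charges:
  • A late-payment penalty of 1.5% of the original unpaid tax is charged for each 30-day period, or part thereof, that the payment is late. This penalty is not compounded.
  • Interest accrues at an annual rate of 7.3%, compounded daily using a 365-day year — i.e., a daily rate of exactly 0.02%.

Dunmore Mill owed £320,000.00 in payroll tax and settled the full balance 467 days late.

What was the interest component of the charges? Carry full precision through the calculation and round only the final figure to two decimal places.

£31,324.98

Interest: £320,000.00 × ((1 + 0.0002)^467 − 1) = £320,000.00 × 0.09789055… = £31,324.9775…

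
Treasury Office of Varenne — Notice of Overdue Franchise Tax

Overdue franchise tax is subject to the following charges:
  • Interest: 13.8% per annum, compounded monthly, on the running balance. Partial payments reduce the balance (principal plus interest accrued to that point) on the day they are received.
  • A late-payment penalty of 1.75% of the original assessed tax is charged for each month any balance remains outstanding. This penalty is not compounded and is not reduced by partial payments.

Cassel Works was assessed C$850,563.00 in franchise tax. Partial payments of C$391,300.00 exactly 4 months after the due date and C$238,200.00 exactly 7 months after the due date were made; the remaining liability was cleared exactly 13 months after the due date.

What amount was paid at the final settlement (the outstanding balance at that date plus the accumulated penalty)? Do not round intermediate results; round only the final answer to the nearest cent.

C$491,551.03

Monthly rate = 13.8% ÷ 12 = 1.15%
Balance at month 4: C$850,563.0000 × (1 + 0.0115)^4 = C$890,369.0090…
After C$391,300.00 payment: C$890,369.0090… − C$391,300.00 = C$499,069.0090…
Balance at month 7: C$499,069.0090… × (1 + 0.0115)^3 = C$516,485.6545…
After C$238,200.00 payment: C$516,485.6545… − C$238,200.00 = C$278,285.6545…
Balance at month 13: C$278,285.6545… × (1 + 0.0115)^6 = C$298,047.9519…
Penalty: 13 × 1.75% × C$850,563.00 = C$193,503.08…
Final settlement = outstanding balance + penalty = C$298,047.9519… + C$193,503.08… = C$491,551.03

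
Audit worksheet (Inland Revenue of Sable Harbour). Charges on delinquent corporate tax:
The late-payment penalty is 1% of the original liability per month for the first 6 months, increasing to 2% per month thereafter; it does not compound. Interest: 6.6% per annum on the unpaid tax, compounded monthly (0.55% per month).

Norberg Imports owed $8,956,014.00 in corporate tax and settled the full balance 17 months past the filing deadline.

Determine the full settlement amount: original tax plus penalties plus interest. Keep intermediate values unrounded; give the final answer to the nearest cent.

$12,338,963.30

Penalty, months 1–6: 6 × 1% × $8,956,014.00 = $537,360.84
Penalty, months 7–17: 11 × 2% × $8,956,014.00 = $1,970,323.08
Interest: $8,956,014.00 × ((1 + 0.0055)^17 − 1) = $8,956,014.00 × 0.0977293… = $875,265.3761…
Total = $8,956,014.00 + $2,507,683.9200 + $875,265.3761… = $12,338,963.30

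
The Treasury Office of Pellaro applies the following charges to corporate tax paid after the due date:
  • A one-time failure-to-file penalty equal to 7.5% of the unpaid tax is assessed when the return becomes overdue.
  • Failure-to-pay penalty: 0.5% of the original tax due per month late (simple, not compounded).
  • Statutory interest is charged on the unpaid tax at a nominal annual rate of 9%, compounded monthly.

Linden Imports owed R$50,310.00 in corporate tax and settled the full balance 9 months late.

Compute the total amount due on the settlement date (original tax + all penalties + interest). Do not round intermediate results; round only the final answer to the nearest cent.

Failure-to-file penalty: 7.5% × R$50,310.00 = R$3,773.25
Failure-to-pay penalty: 9 × 0.5% × R$50,310.00 = R$2,263.95
Interest (9%/yr ÷ 12 = 0.75%/month): R$50,310.00 × ((1 + 0.0075)^9 − 1) = R$3,499.6058…
Total = R$50,310.00 + R$6,037.2000 + R$3,499.6058… = R$59,846.81

R$59,846.81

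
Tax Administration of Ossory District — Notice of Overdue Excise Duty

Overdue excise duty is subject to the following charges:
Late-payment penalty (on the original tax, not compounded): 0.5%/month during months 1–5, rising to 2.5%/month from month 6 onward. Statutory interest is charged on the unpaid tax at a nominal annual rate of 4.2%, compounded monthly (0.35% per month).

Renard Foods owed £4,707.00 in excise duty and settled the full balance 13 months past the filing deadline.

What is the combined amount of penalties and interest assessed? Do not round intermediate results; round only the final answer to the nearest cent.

£1,277.80

Penalty, months 1–5: 5 × 0.5% × £4,707.00 = £117.68…
Penalty, months 6–13: 8 × 2.5% × £4,707.00 = £941.40
Interest: £4,707.00 × ((1 + 0.0035)^13 − 1) = £4,707.00 × 0.0464679… = £218.7243…
Penalties + interest = £1,059.0750 + £218.7243… = £1,277.80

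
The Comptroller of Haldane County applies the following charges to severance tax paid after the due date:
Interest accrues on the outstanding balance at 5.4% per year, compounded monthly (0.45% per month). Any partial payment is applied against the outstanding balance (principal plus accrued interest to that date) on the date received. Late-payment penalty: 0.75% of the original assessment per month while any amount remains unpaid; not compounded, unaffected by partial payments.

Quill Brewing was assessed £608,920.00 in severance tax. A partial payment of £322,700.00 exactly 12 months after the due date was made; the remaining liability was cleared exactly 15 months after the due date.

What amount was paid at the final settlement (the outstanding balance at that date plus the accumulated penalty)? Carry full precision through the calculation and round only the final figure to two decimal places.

£392,769.82

Balance at month 12: £608,920.0000 × (1 + 0.0045)^12 = £642,627.8334…
After £322,700.00 payment: £642,627.8334… − £322,700.00 = £319,927.8334…
Balance at month 15: £319,927.8334… × (1 + 0.0045)^3 = £324,266.3239…
Penalty: 15 × 0.75% × £608,920.00 = £68,503.50
Final settlement = outstanding balance + penalty = £324,266.3239… + £68,503.50 = £392,769.82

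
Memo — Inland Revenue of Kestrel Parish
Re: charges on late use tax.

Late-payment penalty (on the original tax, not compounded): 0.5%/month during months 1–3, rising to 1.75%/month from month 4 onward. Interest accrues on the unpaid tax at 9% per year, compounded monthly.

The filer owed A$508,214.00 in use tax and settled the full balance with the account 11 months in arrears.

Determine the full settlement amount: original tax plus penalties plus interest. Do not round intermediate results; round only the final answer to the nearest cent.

Penalty, months 1–3: 3 × 0.5% × A$508,214.00 = A$7,623.21
Penalty, months 4–11: 8 × 1.75% × A$508,214.00 = A$71,149.96
Interest (9%/yr ÷ 12 = 0.75%/month): A$508,214.00 × ((1 + 0.0075)^11 − 1) = A$43,535.8548…
Total = A$508,214.00 + A$78,773.1700 + A$43,535.8548… = A$630,523.02

A$630,523.02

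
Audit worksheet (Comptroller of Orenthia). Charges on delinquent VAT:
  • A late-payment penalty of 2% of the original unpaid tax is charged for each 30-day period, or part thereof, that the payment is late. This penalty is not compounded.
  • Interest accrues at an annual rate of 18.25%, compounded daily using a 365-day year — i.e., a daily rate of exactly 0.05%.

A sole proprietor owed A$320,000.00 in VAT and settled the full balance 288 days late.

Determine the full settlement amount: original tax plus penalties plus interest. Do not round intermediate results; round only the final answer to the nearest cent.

A$433,549.62

Penalty periods: ⌈288/30⌉ = 10; penalty = 10 × 2% × A$320,000.00 = A$64,000.00
Interest: A$320,000.00 × ((1 + 0.0005)^288 − 1) = A$320,000.00 × 0.15484255… = A$49,549.6151…
Total = A$320,000.00 + A$64,000.0000 + A$49,549.6151… = A$433,549.62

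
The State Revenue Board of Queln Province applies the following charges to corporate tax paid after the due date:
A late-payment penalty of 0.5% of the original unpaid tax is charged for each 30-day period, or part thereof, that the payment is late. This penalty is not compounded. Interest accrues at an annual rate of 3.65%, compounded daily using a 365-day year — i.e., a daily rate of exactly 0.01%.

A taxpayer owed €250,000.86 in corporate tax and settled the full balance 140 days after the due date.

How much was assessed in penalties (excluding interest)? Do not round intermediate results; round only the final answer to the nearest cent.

Penalty periods: ⌈140/30⌉ = 5; penalty = 5 × 0.5% × €250,000.86 = €6,250.02…

€6,250.02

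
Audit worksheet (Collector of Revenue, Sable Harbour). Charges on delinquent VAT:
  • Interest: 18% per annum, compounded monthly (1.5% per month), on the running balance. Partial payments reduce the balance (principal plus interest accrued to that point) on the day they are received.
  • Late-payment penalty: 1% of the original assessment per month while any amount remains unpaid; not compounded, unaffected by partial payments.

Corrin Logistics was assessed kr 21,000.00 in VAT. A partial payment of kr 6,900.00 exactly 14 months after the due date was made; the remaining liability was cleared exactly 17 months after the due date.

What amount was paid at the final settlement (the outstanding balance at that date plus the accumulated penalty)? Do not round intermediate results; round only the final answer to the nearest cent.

Balance at month 14: kr 21,000.0000 × (1 + 0.015)^14 = kr 25,866.8703…
After kr 6,900.00 payment: kr 25,866.8703… − kr 6,900.00 = kr 18,966.8703…
Balance at month 17: kr 18,966.8703… × (1 + 0.015)^3 = kr 19,833.2462…
Penalty: 17 × 1% × kr 21,000.00 = kr 3,570.00
Final settlement = outstanding balance + penalty = kr 19,833.2462… + kr 3,570.00 = kr 23,403.25

kr 23,403.25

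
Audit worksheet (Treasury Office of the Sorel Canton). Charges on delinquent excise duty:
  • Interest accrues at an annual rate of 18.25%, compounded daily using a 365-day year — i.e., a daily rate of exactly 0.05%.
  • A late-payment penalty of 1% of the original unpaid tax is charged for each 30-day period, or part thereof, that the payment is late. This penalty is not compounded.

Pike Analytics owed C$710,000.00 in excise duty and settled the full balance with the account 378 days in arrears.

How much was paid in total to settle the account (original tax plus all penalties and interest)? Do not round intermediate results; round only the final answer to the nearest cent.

Penalty periods: ⌈378/30⌉ = 13; penalty = 13 × 1% × C$710,000.00 = C$92,300.00
Interest: C$710,000.00 × ((1 + 0.0005)^378 − 1) = C$710,000.00 × 0.20798389… = C$147,668.5640…
Total = C$710,000.00 + C$92,300.0000 + C$147,668.5640… = C$949,968.56

C$949,968.56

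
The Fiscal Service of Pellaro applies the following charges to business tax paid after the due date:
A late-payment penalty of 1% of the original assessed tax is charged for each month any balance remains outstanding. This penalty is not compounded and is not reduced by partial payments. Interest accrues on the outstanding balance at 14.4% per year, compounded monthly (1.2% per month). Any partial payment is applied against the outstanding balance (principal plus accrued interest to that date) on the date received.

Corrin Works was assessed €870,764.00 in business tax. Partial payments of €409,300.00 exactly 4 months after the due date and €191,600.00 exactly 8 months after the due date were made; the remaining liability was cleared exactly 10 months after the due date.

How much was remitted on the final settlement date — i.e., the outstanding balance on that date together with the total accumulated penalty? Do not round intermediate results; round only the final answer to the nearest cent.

€432,265.09

Balance at month 4: €870,764.0000 × (1 + 0.012)^4 = €913,319.0489…
After €409,300.00 payment: €913,319.0489… − €409,300.00 = €504,019.0489…
Balance at month 8: €504,019.0489… × (1 + 0.012)^4 = €528,650.9299…
After €191,600.00 payment: €528,650.9299… − €191,600.00 = €337,050.9299…
Balance at month 10: €337,050.9299… × (1 + 0.012)^2 = €345,188.6876…
Penalty: 10 × 1% × €870,764.00 = €87,076.40
Final settlement = outstanding balance + penalty = €345,188.6876… + €87,076.40 = €432,265.09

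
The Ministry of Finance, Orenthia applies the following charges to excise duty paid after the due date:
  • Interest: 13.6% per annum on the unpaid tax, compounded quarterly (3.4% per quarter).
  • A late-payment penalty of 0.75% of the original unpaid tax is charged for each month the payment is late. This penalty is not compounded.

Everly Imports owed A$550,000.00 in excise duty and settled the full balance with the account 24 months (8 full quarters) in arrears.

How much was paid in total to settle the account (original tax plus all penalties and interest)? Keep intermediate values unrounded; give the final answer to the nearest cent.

A$817,665.84

Late-payment penalty: 24 × 0.75% × A$550,000.00 = A$99,000.00
Interest: A$550,000.00 × ((1 + 0.034)^8 − 1) = A$550,000.00 × 0.3066652… = A$168,665.8356…
Total = A$550,000.00 + A$99,000.0000 + A$168,665.8356… = A$817,665.84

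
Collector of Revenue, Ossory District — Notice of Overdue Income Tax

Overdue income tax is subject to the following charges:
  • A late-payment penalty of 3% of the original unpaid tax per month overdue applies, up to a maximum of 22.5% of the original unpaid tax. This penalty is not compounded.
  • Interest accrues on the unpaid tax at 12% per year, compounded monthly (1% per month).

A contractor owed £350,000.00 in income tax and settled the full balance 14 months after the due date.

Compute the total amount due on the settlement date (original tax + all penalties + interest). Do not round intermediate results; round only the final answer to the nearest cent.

£481,065.97

Penalty (uncapped): 14 × 3% × £350,000.00 = £147,000.00; cap = 22.5% × £350,000.00 = £78,750.00 → penalty = £78,750.00
Interest: £350,000.00 × ((1 + 0.01)^14 − 1) = £350,000.00 × 0.1494742… = £52,315.9746…
Total = £350,000.00 + £78,750.0000 + £52,315.9746… = £481,065.97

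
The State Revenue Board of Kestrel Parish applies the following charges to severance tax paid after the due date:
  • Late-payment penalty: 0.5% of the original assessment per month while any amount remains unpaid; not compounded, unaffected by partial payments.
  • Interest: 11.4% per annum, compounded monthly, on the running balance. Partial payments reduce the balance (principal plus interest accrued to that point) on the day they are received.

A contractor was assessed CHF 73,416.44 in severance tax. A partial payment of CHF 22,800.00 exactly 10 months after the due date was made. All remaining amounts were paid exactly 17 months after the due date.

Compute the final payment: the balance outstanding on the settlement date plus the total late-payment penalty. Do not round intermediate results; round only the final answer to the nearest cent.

CHF 68,098.87

Monthly rate = 11.4% ÷ 12 = 0.95%
Balance at month 10: CHF 73,416.4400 × (1 + 0.0095)^10 = CHF 80,696.8448…
After CHF 22,800.00 payment: CHF 80,696.8448… − CHF 22,800.00 = CHF 57,896.8448…
Balance at month 17: CHF 57,896.8448… × (1 + 0.0095)^7 = CHF 61,858.4679…
Penalty: 17 × 0.5% × CHF 73,416.44 = CHF 6,240.40…
Final settlement = outstanding balance + penalty = CHF 61,858.4679… + CHF 6,240.40… = CHF 68,098.87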